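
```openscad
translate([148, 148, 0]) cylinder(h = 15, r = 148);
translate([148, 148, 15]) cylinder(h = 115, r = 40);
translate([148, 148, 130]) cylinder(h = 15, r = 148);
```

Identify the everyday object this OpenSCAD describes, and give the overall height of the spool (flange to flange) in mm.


A spool. The overall height is 145 mm.

Three coaxial cylinders, large–small–large — a spool. Two 15 mm flanges and a 115 mm core give 15 + 115 + 15 = 145 mm.


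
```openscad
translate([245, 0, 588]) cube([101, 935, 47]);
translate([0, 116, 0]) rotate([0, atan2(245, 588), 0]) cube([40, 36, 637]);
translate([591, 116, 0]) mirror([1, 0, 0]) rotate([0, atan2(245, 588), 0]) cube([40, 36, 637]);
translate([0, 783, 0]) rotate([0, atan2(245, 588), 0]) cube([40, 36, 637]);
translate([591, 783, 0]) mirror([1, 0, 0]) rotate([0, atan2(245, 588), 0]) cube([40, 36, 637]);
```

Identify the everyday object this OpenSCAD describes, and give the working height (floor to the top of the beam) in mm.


A sawhorse. The overall height is 635 mm.

A beam across two mirrored pairs of raked legs — a sawhorse. The beam's underside is at z = 588 (matching the legs' vertical rise in atan2(245, 588)) and the beam is 47 mm tall, so its top is at 588 + 47 = 635 mm. The raked legs top out at the beam's underside, so that is the highest point.


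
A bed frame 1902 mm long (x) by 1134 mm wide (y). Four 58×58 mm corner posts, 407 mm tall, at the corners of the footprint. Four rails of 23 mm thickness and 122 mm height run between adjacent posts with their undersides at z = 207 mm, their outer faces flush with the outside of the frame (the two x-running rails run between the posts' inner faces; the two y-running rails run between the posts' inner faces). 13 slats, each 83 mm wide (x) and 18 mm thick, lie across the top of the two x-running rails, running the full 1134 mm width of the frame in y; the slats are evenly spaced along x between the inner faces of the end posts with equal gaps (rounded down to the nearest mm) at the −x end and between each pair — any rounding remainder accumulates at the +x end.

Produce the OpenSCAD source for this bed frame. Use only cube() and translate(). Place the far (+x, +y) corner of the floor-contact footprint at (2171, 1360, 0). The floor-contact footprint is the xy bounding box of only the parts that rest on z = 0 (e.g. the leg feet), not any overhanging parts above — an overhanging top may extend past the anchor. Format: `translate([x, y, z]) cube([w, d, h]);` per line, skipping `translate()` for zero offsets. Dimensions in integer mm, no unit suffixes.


translate([269, 226, 0]) cube([58, 58, 407]);
translate([269, 1302, 0]) cube([58, 58, 407]);
translate([2113, 226, 0]) cube([58, 58, 407]);
translate([2113, 1302, 0]) cube([58, 58, 407]);
translate([327, 226, 207]) cube([1786, 23, 122]);
translate([327, 1337, 207]) cube([1786, 23, 122]);
translate([269, 284, 207]) cube([23, 1018, 122]);
translate([2148, 284, 207]) cube([23, 1018, 122]);
translate([377, 226, 329]) cube([83, 1134, 18]);
translate([510, 226, 329]) cube([83, 1134, 18]);
translate([643, 226, 329]) cube([83, 1134, 18]);
translate([776, 226, 329]) cube([83, 1134, 18]);
translate([909, 226, 329]) cube([83, 1134, 18]);
translate([1042, 226, 329]) cube([83, 1134, 18]);
translate([1175, 226, 329]) cube([83, 1134, 18]);
translate([1308, 226, 329]) cube([83, 1134, 18]);
translate([1441, 226, 329]) cube([83, 1134, 18]);
translate([1574, 226, 329]) cube([83, 1134, 18]);
translate([1707, 226, 329]) cube([83, 1134, 18]);
translate([1840, 226, 329]) cube([83, 1134, 18]);
translate([1973, 226, 329]) cube([83, 1134, 18]);


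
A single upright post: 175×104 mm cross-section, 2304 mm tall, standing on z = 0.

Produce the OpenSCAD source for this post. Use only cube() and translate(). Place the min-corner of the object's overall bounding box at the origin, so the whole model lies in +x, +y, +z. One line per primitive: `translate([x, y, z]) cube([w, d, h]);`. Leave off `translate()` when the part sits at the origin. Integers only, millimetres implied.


cube([175, 104, 2304]);


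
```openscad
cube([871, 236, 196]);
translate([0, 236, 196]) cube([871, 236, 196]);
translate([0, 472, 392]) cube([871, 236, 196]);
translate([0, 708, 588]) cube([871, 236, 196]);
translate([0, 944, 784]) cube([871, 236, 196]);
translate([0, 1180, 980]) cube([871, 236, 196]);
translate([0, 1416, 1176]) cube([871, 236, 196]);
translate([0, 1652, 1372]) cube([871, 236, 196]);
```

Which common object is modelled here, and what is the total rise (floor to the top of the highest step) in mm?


A staircase. The total rise is 1568 mm.

8 identical blocks, each offset up and back from the previous — a staircase. Each step is 196 mm tall and there are 8 of them, so the total rise is 8 × 196 = 1568 mm.


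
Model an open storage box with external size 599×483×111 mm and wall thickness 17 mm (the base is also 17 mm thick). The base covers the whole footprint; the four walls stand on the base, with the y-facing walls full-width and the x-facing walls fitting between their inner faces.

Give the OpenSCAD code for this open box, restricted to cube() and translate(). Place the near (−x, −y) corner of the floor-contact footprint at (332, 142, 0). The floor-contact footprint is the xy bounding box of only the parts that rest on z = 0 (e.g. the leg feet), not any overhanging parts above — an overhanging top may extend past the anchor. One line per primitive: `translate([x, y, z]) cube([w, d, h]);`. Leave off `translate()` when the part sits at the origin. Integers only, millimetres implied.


translate([332, 142, 0]) cube([599, 483, 17]);
translate([332, 142, 17]) cube([599, 17, 94]);
translate([332, 608, 17]) cube([599, 17, 94]);
translate([332, 159, 17]) cube([17, 449, 94]);
translate([914, 159, 17]) cube([17, 449, 94]);


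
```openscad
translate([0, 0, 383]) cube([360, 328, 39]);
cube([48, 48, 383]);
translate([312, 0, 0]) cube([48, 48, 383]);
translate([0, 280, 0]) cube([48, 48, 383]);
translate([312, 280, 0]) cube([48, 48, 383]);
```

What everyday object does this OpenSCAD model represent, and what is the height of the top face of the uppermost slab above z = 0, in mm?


A stool. The seat height is 422 mm.

A 360×328×39 slab at z = 383 on four corner posts — a stool. The seat top is 383 + 39 = 422 mm.


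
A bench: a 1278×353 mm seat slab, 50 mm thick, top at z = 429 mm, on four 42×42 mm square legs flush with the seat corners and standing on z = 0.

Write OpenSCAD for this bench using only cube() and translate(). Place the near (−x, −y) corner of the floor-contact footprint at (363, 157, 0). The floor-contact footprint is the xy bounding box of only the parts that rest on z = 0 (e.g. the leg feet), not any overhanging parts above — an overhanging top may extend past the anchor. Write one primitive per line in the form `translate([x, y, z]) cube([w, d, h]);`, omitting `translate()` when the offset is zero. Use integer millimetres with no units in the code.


translate([363, 157, 379]) cube([1278, 353, 50]);
translate([363, 157, 0]) cube([42, 42, 379]);
translate([363, 468, 0]) cube([42, 42, 379]);
translate([1599, 157, 0]) cube([42, 42, 379]);
translate([1599, 468, 0]) cube([42, 42, 379]);


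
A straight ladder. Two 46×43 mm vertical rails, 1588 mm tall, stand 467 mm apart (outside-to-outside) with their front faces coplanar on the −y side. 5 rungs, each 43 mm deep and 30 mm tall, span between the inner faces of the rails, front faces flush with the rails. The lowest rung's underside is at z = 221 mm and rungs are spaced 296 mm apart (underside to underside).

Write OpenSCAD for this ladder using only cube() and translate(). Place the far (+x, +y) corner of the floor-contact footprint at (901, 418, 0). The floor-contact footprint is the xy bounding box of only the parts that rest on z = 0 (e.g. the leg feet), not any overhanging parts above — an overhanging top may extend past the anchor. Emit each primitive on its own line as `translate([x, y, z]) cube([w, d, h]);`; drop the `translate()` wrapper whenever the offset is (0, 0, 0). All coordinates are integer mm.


translate([434, 375, 0]) cube([46, 43, 1588]);
translate([855, 375, 0]) cube([46, 43, 1588]);
translate([480, 375, 221]) cube([375, 43, 30]);
translate([480, 375, 517]) cube([375, 43, 30]);
translate([480, 375, 813]) cube([375, 43, 30]);
translate([480, 375, 1109]) cube([375, 43, 30]);
translate([480, 375, 1405]) cube([375, 43, 30]);


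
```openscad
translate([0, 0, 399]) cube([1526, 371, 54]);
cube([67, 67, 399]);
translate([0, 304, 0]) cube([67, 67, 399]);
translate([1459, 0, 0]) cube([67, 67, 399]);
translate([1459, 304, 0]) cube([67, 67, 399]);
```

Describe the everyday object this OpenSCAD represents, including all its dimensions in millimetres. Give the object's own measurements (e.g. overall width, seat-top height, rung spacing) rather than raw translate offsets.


A bench: a 1526×371 mm seat slab, 54 mm thick, top at z = 453 mm, on four 67×67 mm square legs flush with the seat corners and standing on z = 0.


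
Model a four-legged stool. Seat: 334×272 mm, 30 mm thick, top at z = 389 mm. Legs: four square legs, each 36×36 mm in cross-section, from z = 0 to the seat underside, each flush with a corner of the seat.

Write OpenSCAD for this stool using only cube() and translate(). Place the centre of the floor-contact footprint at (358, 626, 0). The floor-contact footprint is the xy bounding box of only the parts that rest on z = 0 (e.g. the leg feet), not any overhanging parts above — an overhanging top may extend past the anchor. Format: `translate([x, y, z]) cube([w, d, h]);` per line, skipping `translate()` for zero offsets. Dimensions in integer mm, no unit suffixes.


// leg_h = 389 - 30 = 359
translate([191, 490, 359]) cube([334, 272, 30]);
translate([191, 490, 0]) cube([36, 36, 359]);
translate([489, 490, 0]) cube([36, 36, 359]);
translate([191, 726, 0]) cube([36, 36, 359]);
translate([489, 726, 0]) cube([36, 36, 359]);


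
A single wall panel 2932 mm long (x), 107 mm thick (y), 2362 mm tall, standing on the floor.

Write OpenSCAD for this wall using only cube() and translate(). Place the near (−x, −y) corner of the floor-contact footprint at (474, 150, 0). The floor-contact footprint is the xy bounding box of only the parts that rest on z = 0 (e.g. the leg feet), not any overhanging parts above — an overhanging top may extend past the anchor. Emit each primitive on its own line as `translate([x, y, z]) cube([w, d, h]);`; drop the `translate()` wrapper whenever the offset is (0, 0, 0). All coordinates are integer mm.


translate([474, 150, 0]) cube([2932, 107, 2362]);


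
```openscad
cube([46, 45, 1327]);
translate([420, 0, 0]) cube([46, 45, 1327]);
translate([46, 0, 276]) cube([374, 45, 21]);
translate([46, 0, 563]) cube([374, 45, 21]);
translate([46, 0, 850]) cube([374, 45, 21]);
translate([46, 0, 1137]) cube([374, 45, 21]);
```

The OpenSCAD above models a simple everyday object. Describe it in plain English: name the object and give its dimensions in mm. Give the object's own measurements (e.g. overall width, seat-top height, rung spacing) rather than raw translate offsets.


A straight ladder. Two 46×45 mm vertical rails, 1327 mm tall, stand 466 mm apart (outside-to-outside) with their front faces coplanar on the −y side. 4 rungs, each 45 mm deep and 21 mm tall, span between the inner faces of the rails, front faces flush with the rails. The lowest rung's underside is at z = 276 mm and rungs are spaced 287 mm apart (underside to underside).


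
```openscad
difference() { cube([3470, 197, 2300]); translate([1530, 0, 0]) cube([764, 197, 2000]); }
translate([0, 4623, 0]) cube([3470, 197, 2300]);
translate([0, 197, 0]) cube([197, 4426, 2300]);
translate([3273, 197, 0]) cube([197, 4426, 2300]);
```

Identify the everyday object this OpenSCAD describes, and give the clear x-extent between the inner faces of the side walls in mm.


A single room. The interior width is 3076 mm.

Four walls enclosing a rectangle with a door in the front wall — a room. Outside width 3470 minus two 197 mm walls gives 3076 mm.


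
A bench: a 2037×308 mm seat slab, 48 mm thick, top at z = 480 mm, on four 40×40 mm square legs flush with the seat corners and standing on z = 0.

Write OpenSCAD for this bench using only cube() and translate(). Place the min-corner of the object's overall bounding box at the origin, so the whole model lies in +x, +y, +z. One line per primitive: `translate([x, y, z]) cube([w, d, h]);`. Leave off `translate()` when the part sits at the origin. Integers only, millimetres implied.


translate([0, 0, 432]) cube([2037, 308, 48]);
cube([40, 40, 432]);
translate([0, 268, 0]) cube([40, 40, 432]);
translate([1997, 0, 0]) cube([40, 40, 432]);
translate([1997, 268, 0]) cube([40, 40, 432]);


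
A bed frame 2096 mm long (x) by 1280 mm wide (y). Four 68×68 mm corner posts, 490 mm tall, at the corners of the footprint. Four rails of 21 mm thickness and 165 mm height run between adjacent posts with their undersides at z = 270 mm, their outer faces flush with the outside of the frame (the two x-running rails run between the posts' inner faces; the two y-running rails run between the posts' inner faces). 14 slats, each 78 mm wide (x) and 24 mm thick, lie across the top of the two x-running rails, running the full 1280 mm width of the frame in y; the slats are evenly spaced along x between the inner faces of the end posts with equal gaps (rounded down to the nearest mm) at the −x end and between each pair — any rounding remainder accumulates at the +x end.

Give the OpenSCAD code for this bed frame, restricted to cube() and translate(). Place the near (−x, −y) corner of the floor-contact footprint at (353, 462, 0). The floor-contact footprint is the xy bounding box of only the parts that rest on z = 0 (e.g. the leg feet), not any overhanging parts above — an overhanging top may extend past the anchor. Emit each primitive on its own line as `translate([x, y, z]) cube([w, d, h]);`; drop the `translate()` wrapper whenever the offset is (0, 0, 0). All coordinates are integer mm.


translate([353, 462, 0]) cube([68, 68, 490]);
translate([353, 1674, 0]) cube([68, 68, 490]);
translate([2381, 462, 0]) cube([68, 68, 490]);
translate([2381, 1674, 0]) cube([68, 68, 490]);
translate([421, 462, 270]) cube([1960, 21, 165]);
translate([421, 1721, 270]) cube([1960, 21, 165]);
translate([353, 530, 270]) cube([21, 1144, 165]);
translate([2428, 530, 270]) cube([21, 1144, 165]);
translate([478, 462, 435]) cube([78, 1280, 24]);
translate([613, 462, 435]) cube([78, 1280, 24]);
translate([748, 462, 435]) cube([78, 1280, 24]);
translate([883, 462, 435]) cube([78, 1280, 24]);
translate([1018, 462, 435]) cube([78, 1280, 24]);
translate([1153, 462, 435]) cube([78, 1280, 24]);
translate([1288, 462, 435]) cube([78, 1280, 24]);
translate([1423, 462, 435]) cube([78, 1280, 24]);
translate([1558, 462, 435]) cube([78, 1280, 24]);
translate([1693, 462, 435]) cube([78, 1280, 24]);
translate([1828, 462, 435]) cube([78, 1280, 24]);
translate([1963, 462, 435]) cube([78, 1280, 24]);
translate([2098, 462, 435]) cube([78, 1280, 24]);
translate([2233, 462, 435]) cube([78, 1280, 24]);


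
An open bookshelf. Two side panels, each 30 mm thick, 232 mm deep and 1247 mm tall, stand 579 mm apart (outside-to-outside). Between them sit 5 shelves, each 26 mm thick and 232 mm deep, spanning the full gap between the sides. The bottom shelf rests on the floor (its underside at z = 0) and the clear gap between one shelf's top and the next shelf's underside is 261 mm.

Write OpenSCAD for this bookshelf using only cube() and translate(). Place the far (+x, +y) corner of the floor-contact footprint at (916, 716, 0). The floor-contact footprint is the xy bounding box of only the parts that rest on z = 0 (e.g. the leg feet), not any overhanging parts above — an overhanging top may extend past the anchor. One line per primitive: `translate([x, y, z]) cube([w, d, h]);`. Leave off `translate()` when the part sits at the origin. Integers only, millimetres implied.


translate([337, 484, 0]) cube([30, 232, 1247]);
translate([886, 484, 0]) cube([30, 232, 1247]);
translate([367, 484, 0]) cube([519, 232, 26]);
translate([367, 484, 287]) cube([519, 232, 26]);
translate([367, 484, 574]) cube([519, 232, 26]);
translate([367, 484, 861]) cube([519, 232, 26]);
translate([367, 484, 1148]) cube([519, 232, 26]);


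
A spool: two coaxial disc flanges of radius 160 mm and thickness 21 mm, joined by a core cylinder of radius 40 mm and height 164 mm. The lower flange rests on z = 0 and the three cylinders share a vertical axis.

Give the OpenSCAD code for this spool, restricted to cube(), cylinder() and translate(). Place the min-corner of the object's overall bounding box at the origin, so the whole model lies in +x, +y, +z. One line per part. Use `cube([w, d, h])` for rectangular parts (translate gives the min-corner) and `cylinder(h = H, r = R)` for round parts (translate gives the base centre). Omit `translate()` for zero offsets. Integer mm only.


translate([160, 160, 0]) cylinder(h = 21, r = 160);
translate([160, 160, 21]) cylinder(h = 164, r = 40);
translate([160, 160, 185]) cylinder(h = 21, r = 160);


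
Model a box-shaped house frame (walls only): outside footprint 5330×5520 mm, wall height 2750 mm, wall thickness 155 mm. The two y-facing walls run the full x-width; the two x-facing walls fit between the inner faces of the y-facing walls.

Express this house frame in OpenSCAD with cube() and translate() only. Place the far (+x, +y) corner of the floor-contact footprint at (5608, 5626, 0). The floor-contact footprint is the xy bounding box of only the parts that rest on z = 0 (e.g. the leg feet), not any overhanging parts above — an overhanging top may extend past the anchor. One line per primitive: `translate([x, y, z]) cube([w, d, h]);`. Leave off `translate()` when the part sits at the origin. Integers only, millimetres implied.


translate([278, 106, 0]) cube([5330, 155, 2750]);
translate([278, 5471, 0]) cube([5330, 155, 2750]);
translate([278, 261, 0]) cube([155, 5210, 2750]);
translate([5453, 261, 0]) cube([155, 5210, 2750]);


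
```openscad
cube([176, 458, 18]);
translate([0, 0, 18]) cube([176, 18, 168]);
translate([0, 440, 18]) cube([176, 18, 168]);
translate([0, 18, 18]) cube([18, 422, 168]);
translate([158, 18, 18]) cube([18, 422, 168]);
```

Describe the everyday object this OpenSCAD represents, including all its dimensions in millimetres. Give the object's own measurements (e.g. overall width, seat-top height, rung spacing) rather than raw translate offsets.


An open-topped rectangular box: outside dimensions 176×458×186 mm, with a uniform wall and base thickness of 18 mm. The base is a full 176×458 slab on the floor; four walls sit on top of the base. The front and back walls (the −y and +y sides) span the full width; the two side walls fit between them.


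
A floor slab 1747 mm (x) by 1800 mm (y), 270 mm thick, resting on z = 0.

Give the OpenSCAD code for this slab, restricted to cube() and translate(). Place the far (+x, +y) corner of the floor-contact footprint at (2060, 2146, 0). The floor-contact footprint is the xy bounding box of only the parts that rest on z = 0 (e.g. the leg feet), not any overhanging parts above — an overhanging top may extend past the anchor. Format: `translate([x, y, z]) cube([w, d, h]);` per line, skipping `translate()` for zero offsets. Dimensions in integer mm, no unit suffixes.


translate([313, 346, 0]) cube([1747, 1800, 270]);


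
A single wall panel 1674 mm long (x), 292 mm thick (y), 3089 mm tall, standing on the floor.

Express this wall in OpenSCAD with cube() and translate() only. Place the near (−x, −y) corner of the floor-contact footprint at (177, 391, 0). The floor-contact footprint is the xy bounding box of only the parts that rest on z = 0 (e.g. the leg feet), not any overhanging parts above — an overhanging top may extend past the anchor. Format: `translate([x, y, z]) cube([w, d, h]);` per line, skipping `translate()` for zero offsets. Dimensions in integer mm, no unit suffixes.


translate([177, 391, 0]) cube([1674, 292, 3089]);


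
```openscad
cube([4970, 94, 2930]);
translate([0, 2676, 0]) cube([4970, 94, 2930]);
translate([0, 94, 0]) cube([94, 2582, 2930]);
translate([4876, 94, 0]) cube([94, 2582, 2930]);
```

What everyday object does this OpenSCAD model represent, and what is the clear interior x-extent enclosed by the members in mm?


A house (or room) frame. The interior width is 4782 mm.

Four 2930 mm walls enclosing a rectangle with no floor or roof — a room or house frame. Outside width is 4970 mm and wall thickness is 94 mm, so the interior width is 4970 − 2 × 94 = 4782 mm.


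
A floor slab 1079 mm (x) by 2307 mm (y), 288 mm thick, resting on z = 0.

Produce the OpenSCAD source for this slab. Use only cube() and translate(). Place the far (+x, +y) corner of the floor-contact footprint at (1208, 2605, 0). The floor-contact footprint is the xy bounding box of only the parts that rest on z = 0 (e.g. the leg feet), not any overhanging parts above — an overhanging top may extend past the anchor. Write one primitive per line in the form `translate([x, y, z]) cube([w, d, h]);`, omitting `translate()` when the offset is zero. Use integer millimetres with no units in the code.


translate([129, 298, 0]) cube([1079, 2307, 288]);


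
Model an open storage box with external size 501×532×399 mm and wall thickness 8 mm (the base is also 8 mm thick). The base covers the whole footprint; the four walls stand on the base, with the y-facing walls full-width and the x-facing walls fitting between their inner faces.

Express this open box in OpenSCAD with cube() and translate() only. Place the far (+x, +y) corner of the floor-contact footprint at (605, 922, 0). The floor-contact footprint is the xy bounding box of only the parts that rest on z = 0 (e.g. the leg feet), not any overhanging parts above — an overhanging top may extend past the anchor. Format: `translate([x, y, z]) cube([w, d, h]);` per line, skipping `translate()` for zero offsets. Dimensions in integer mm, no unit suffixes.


translate([104, 390, 0]) cube([501, 532, 8]);
translate([104, 390, 8]) cube([501, 8, 391]);
translate([104, 914, 8]) cube([501, 8, 391]);
translate([104, 398, 8]) cube([8, 516, 391]);
translate([597, 398, 8]) cube([8, 516, 391]);


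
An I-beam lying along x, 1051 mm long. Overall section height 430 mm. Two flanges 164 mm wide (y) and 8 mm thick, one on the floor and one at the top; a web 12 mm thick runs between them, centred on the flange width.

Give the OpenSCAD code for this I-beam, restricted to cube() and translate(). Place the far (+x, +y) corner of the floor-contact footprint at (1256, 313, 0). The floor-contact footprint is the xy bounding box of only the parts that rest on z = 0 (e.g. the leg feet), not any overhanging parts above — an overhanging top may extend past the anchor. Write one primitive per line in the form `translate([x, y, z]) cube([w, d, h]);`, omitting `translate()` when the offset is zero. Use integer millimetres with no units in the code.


translate([205, 149, 0]) cube([1051, 164, 8]);
translate([205, 225, 8]) cube([1051, 12, 414]);
translate([205, 149, 422]) cube([1051, 164, 8]);


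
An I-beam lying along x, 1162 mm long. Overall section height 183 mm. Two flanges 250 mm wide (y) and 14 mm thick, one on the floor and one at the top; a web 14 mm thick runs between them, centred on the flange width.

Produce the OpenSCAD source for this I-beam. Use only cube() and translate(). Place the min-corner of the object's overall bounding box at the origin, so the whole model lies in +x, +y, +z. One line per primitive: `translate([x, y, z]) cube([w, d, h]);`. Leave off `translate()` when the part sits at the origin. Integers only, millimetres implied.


cube([1162, 250, 14]);
translate([0, 118, 14]) cube([1162, 14, 155]);
translate([0, 0, 169]) cube([1162, 250, 14]);


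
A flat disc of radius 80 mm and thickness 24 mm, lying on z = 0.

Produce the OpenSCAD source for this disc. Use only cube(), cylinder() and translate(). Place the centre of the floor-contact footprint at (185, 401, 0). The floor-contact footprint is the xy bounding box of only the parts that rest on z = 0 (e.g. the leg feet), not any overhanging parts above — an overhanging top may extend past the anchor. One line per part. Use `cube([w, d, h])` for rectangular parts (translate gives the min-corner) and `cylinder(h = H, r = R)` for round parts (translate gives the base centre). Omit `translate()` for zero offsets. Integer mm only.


translate([185, 401, 0]) cylinder(h = 24, r = 80);


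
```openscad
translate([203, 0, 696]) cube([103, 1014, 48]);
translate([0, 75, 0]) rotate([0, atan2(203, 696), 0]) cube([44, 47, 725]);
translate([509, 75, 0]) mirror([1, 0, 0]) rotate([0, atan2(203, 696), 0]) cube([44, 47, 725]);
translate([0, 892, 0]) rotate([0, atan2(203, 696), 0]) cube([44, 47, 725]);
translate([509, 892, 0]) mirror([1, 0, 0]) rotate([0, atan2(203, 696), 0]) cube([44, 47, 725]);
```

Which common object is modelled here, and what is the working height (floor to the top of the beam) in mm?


A sawhorse. The overall height is 744 mm.

A beam across two mirrored pairs of raked legs — a sawhorse. The beam's underside is at z = 696 (matching the legs' vertical rise in atan2(203, 696)) and the beam is 48 mm tall, so its top is at 696 + 48 = 744 mm. The raked legs top out at the beam's underside, so that is the highest point.


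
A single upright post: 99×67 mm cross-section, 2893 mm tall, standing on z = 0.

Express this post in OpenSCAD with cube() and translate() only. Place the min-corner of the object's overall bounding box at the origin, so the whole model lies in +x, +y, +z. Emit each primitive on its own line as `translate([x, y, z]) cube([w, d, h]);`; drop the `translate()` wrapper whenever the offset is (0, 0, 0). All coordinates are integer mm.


cube([99, 67, 2893]);


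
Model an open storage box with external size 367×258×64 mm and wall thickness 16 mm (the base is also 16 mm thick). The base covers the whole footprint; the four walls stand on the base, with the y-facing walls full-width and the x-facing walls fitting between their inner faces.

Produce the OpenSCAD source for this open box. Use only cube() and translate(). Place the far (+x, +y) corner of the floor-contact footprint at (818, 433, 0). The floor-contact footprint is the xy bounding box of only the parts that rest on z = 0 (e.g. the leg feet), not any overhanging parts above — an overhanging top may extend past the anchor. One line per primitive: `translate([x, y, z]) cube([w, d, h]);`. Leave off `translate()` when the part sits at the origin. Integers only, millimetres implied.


translate([451, 175, 0]) cube([367, 258, 16]);
translate([451, 175, 16]) cube([367, 16, 48]);
translate([451, 417, 16]) cube([367, 16, 48]);
translate([451, 191, 16]) cube([16, 226, 48]);
translate([802, 191, 16]) cube([16, 226, 48]);


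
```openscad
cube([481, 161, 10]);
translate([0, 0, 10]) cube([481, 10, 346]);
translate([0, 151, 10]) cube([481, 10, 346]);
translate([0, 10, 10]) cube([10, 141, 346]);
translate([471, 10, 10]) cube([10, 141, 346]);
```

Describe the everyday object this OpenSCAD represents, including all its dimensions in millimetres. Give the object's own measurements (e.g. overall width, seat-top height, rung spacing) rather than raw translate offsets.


An open-topped rectangular box: outside dimensions 481×161×356 mm, with a uniform wall and base thickness of 10 mm. The base is a full 481×161 slab on the floor; four walls sit on top of the base. The front and back walls (the −y and +y sides) span the full width; the two side walls fit between them.


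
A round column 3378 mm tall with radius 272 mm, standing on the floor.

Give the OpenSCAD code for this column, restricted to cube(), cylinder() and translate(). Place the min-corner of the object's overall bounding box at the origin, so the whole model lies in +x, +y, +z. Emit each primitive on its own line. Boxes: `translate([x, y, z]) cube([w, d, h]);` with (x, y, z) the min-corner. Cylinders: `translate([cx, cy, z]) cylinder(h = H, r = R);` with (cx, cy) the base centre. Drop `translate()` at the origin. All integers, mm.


translate([272, 272, 0]) cylinder(h = 3378, r = 272);


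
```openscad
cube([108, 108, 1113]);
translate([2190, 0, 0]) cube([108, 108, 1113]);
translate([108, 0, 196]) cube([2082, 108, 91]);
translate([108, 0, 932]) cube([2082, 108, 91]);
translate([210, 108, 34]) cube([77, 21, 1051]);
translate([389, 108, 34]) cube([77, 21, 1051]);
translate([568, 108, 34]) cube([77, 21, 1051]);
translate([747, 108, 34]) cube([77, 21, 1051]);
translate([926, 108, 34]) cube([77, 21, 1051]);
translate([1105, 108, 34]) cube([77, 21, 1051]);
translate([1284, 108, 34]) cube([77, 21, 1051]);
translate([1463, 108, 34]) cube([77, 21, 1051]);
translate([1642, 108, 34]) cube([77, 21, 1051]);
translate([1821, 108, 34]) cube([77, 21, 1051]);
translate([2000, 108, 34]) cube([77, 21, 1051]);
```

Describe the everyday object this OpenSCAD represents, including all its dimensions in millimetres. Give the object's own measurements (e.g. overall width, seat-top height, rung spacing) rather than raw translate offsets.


A fence section. Two 108×108 mm posts, 1113 mm tall, stand on the floor with a clear span of 2082 mm between their inner faces. Two horizontal rails of 108×91 mm section span the gap between the posts with their undersides at z = 196 mm and z = 932 mm, flush with the posts' −y face. 11 pickets, each 77 mm wide, 21 mm thick and 1051 mm tall, are fixed to the +y face of the rails with their bottoms at z = 34 mm, spaced across the span with a 102 mm gap after the −x post and between neighbouring pickets, with 113 mm left before the +x post.


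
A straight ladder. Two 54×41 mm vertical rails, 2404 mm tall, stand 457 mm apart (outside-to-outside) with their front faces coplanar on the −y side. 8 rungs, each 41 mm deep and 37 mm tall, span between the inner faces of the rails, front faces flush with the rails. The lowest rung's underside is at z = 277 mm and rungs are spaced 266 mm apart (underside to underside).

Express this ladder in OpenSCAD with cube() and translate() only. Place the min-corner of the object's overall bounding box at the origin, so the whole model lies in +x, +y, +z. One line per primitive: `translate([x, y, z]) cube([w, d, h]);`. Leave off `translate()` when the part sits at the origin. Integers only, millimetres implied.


cube([54, 41, 2404]);
translate([403, 0, 0]) cube([54, 41, 2404]);
translate([54, 0, 277]) cube([349, 41, 37]);
translate([54, 0, 543]) cube([349, 41, 37]);
translate([54, 0, 809]) cube([349, 41, 37]);
translate([54, 0, 1075]) cube([349, 41, 37]);
translate([54, 0, 1341]) cube([349, 41, 37]);
translate([54, 0, 1607]) cube([349, 41, 37]);
translate([54, 0, 1873]) cube([349, 41, 37]);
translate([54, 0, 2139]) cube([349, 41, 37]);


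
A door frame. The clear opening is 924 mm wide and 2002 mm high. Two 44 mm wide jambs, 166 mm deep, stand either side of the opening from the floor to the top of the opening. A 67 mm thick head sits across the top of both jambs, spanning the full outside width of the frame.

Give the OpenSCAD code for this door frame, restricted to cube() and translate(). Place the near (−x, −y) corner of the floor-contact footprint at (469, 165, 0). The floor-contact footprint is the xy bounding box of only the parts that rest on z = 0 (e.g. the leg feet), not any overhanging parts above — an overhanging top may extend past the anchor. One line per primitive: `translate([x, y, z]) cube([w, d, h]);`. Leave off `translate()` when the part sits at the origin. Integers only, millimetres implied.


translate([469, 165, 0]) cube([44, 166, 2002]);
translate([1437, 165, 0]) cube([44, 166, 2002]);
translate([469, 165, 2002]) cube([1012, 166, 67]);


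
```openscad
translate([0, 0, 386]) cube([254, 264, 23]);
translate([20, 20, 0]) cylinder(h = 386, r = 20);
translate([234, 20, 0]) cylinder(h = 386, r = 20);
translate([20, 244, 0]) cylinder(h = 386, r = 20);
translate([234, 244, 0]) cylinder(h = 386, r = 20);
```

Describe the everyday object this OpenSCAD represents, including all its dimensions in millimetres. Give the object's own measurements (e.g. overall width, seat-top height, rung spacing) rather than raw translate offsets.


A four-legged stool. The seat is a 254×264×23 mm slab whose top surface is at z = 409 mm; four round legs, each 40 mm in diameter, run from the floor (z = 0) to the underside of the seat, each leg's axis is inset half a diameter from the nearest pair of seat edges (so the leg's bounding box is flush with the corner).


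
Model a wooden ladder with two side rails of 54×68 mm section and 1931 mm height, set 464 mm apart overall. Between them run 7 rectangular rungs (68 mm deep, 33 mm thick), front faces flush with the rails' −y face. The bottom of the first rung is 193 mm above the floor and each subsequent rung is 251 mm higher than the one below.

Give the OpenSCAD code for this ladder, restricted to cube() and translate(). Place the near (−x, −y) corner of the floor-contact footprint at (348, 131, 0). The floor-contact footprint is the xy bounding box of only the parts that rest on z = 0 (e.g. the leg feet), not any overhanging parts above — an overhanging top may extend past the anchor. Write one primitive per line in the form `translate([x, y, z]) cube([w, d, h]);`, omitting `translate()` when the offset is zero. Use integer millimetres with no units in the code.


// rung span = 464 - 2*54 = 356
// rung[k] z = 193 + k*251
translate([348, 131, 0]) cube([54, 68, 1931]);
translate([758, 131, 0]) cube([54, 68, 1931]);
translate([402, 131, 193]) cube([356, 68, 33]);
translate([402, 131, 444]) cube([356, 68, 33]);
translate([402, 131, 695]) cube([356, 68, 33]);
translate([402, 131, 946]) cube([356, 68, 33]);
translate([402, 131, 1197]) cube([356, 68, 33]);
translate([402, 131, 1448]) cube([356, 68, 33]);
translate([402, 131, 1699]) cube([356, 68, 33]);


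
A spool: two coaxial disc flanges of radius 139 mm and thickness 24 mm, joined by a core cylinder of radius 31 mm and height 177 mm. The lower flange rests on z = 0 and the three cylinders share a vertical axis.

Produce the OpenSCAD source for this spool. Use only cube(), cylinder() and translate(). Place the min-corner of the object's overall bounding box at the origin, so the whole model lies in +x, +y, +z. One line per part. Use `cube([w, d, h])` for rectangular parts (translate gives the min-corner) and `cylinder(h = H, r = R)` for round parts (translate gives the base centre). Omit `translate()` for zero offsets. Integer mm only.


translate([139, 139, 0]) cylinder(h = 24, r = 139);
translate([139, 139, 24]) cylinder(h = 177, r = 31);
translate([139, 139, 201]) cylinder(h = 24, r = 139);


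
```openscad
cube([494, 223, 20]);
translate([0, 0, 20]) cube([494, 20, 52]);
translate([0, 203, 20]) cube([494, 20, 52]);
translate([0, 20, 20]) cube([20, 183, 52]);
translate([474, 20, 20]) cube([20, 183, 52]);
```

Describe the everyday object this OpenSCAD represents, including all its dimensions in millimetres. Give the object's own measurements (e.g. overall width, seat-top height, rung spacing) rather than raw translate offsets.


An open-topped rectangular box: outside dimensions 494×223×72 mm, with a uniform wall and base thickness of 20 mm. The base is a full 494×223 slab on the floor; four walls sit on top of the base. The front and back walls (the −y and +y sides) span the full width; the two side walls fit between them.


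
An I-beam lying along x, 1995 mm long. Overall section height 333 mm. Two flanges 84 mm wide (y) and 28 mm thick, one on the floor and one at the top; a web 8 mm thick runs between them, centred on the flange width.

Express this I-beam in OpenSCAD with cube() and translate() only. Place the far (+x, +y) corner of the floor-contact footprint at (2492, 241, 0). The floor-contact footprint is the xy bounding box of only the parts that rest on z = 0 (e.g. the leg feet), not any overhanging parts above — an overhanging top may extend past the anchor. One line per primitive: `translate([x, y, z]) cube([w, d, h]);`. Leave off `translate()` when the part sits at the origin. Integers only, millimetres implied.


translate([497, 157, 0]) cube([1995, 84, 28]);
translate([497, 195, 28]) cube([1995, 8, 277]);
translate([497, 157, 305]) cube([1995, 84, 28]);


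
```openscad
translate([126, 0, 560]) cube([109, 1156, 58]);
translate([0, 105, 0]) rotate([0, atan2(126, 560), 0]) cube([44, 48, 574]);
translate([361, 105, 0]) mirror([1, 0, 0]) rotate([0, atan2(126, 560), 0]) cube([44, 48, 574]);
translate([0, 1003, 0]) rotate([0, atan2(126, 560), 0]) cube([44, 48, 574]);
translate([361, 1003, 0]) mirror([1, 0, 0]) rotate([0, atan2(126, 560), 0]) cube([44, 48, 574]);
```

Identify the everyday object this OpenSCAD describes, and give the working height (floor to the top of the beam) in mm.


A sawhorse. The overall height is 618 mm.

A beam across two mirrored pairs of raked legs — a sawhorse. The beam's underside is at z = 560 (matching the legs' vertical rise in atan2(126, 560)) and the beam is 58 mm tall, so its top is at 560 + 58 = 618 mm. The raked legs top out at the beam's underside, so that is the highest point.


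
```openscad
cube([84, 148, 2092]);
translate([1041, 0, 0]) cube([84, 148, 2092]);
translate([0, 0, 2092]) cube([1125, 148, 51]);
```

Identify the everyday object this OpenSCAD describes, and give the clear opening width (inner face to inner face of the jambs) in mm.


A door frame. The clear opening width is 957 mm.

Two 2092 mm tall posts with a header on top — a door frame. The left jamb is 84 mm wide at x = 0; the right jamb starts at x = 1041. The clear opening is 1041 − 84 = 957 mm.


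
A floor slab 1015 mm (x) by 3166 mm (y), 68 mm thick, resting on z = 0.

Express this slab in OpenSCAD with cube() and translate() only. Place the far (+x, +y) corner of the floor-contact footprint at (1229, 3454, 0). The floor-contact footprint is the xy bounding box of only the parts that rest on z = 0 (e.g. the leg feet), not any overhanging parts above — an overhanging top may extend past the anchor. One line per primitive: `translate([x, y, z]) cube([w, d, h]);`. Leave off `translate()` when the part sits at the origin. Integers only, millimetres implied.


translate([214, 288, 0]) cube([1015, 3166, 68]);


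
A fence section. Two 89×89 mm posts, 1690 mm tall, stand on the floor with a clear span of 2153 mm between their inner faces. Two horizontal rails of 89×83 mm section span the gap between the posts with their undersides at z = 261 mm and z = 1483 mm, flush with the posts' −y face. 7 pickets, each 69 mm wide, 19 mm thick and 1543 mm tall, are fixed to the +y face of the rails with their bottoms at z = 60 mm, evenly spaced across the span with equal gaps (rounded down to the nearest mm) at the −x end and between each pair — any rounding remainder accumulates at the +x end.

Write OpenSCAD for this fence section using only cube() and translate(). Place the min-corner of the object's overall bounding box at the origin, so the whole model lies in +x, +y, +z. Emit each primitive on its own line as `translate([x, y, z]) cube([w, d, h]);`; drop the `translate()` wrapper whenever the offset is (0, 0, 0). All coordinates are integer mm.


cube([89, 89, 1690]);
translate([2242, 0, 0]) cube([89, 89, 1690]);
translate([89, 0, 261]) cube([2153, 89, 83]);
translate([89, 0, 1483]) cube([2153, 89, 83]);
translate([297, 89, 60]) cube([69, 19, 1543]);
translate([574, 89, 60]) cube([69, 19, 1543]);
translate([851, 89, 60]) cube([69, 19, 1543]);
translate([1128, 89, 60]) cube([69, 19, 1543]);
translate([1405, 89, 60]) cube([69, 19, 1543]);
translate([1682, 89, 60]) cube([69, 19, 1543]);
translate([1959, 89, 60]) cube([69, 19, 1543]);


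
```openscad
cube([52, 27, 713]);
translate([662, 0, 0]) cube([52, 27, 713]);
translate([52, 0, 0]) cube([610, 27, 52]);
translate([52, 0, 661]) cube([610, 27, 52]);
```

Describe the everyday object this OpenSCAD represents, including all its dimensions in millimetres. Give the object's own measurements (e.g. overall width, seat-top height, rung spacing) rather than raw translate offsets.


A rectangular picture frame lying in the x–z plane (depth along y). The opening is 610 mm wide (x) by 609 mm tall (z), surrounded by a border 52 mm wide on all four sides. The frame is 27 mm deep and is made of two full-height vertical stiles with two horizontal rails fitted between them.
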